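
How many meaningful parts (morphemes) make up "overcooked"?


Word: "overcooked"
Morphemes: over- | cook | -ed
Each morpheme carries meaning
= 3 morphemes


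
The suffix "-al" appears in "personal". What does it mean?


Suffix: -al
Example: personal (person + -al)
Meaning = relating to


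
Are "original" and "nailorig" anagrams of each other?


Word 1: "original" → sorted: agiilnor
Word 2: "nailorig" → sorted: agiilnor
Same letters? agiilnor == agiilnor
Anagram = Yes


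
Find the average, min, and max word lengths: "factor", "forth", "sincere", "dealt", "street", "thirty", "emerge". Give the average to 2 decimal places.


Lengths: "factor"=6, "forth"=5, "sincere"=7, "dealt"=5, "street"=6, "thirty"=6, "emerge"=6
Sum = 41, Count = 7
Average = 41/7 = 5.86
= avg=5.86, min=5, max=7


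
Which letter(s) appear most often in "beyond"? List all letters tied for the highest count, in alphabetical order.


Word: "beyond"
Letter counts:
  'b': 1
  'd': 1
  'e': 1
  'n': 1
  'o': 1
  'y': 1
Maximum count = 1
Most frequent = 'b', 'd', 'e', 'n', 'o', 'y' (1 time each)


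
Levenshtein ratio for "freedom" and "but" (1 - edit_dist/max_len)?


Word 1: "freedom" (length 7)
Word 2: "but" (length 3)
One optimal edit sequence:
  1. delete 'f'  (+1)
  2. delete 'r'  (+1)
  3. delete 'e'  (+1)
  4. delete 'e'  (+1)
  5. substitute 'd' -> 'b'  (+1)
  6. substitute 'o' -> 'u'  (+1)
  7. substitute 'm' -> 't'  (+1)
Edit distance = 7
Max length = max(7, 3) = 7
Similarity = 1 - 7/7
= 0.0000


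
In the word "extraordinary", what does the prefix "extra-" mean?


Prefix: extra-
Example: extraordinary (extra- + ordinary)
Meaning = beyond


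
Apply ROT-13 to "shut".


Word: "shut"
Shift: 13
Each letter → (letter + shift) mod 26:
  's' (18) + 13 = 5 → 'f'
  'h' (7) + 13 = 20 → 'u'
  'u' (20) + 13 = 7 → 'h'
  't' (19) + 13 = 6 → 'g'
Result = "fuhg"


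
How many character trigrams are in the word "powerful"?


Word: "powerful" (length 8)
Number of 3-grams = length - 3 + 1 = 8 - 3 + 1
= 6


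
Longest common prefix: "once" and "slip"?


Word 1: "once"
Word 2: "slip"
Comparing from start:
  Pos 0: 'o' != 's' (stop)
LCP = "" (length 0)


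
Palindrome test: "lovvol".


Word: "lovvol"
Reversed: "lovvol"
Forward == Backward? lovvol == lovvol
Palindrome = Yes


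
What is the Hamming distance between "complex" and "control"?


Comparing character by character (same length = 7):
  Pos 0: 'c' vs 'c' =
  Pos 1: 'o' vs 'o' =
  Pos 2: 'm' vs 'n' !=
  Pos 3: 'p' vs 't' !=
  Pos 4: 'l' vs 'r' !=
  Pos 5: 'e' vs 'o' !=
  Pos 6: 'x' vs 'l' !=
Hamming distance = 5


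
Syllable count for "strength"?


Word: "strength"
Syllable breakdown: strength
Counting: 1 part
= 1 syllable


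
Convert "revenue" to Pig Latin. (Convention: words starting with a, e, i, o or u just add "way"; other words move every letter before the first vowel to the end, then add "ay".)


Word: "revenue"
Starts with consonant(s) → move to end, add 'ay'
Consonant cluster: "r"
Pig Latin = "evenueray"


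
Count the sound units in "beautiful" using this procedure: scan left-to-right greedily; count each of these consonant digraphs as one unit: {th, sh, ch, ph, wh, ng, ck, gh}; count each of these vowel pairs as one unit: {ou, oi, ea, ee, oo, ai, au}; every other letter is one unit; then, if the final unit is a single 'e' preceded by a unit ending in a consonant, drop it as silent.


Word: "beautiful" (9 letters)
Left-to-right scan:
  (1) 'b' (letter)
  (2) 'ea' (vowel-pair)
  (3) 'u' (letter)
  (4) 't' (letter)
  (5) 'i' (letter)
  (6) 'f' (letter)
  (7) 'u' (letter)
  (8) 'l' (letter)
Units from scan: 8
Sound units = 8 units


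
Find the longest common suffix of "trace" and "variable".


Word 1: "trace"
Word 2: "variable"
Comparing from end:
  Pos -1: 'e' == 'e'
  Pos -2: 'c' != 'l' (stop)
LCS = "e" (length 1)


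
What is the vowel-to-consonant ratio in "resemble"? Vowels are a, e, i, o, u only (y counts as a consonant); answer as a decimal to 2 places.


Word: "resemble"
Vowels (a,e,i,o,u): 3
Consonants: 5
Ratio = 3/5
= 0.60


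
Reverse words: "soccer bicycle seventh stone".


Original: "soccer bicycle seventh stone"
Words (1..n): soccer | bicycle | seventh | stone
Reversed (n..1): stone | seventh | bicycle | soccer
Result = "stone seventh bicycle soccer"


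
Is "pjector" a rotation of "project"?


Word: "project", Candidate: "pjector"
Method: check if candidate is substring of word+word
"projectproject" contains "pjector"? No
Is rotation = No


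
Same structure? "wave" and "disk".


Pattern of "wave": [0, 1, 2, 3]
Pattern of "disk": [0, 1, 2, 3]
Patterns match
Same pattern = Yes


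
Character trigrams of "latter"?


Word: "latter" (length 6)
Number of trigrams = 6 - 3 + 1 = 4
  Position 0: "lat"
  Position 1: "att"
  Position 2: "tte"
  Position 3: "ter"
Trigrams = "lat", "att", "tte", "ter"


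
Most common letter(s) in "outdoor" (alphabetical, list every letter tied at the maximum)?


Word: "outdoor"
Letter counts:
  'd': 1
  'o': 3
  'r': 1
  't': 1
  'u': 1
Maximum count = 3
Most frequent = 'o' (3 times each)


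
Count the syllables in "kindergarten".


Word: "kindergarten"
Syllable breakdown: kin-der-gar-ten
Counting: 4 parts
= 4 syllables


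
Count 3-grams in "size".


Word: "size" (length 4)
Number of 3-grams = length - 3 + 1 = 4 - 3 + 1
= 2


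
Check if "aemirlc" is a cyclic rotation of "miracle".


Word: "miracle", Candidate: "aemirlc"
Method: check if candidate is substring of word+word
"miraclemiracle" contains "aemirlc"? No
Is rotation = No


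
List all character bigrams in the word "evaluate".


Word: "evaluate" (length 8)
Number of bigrams = 8 - 2 + 1 = 7
  Position 0: "ev"
  Position 1: "va"
  Position 2: "al"
  Position 3: "lu"
  Position 4: "ua"
  Position 5: "at"
  Position 6: "te"
Bigrams = "ev", "va", "al", "lu", "ua", "at", "te"


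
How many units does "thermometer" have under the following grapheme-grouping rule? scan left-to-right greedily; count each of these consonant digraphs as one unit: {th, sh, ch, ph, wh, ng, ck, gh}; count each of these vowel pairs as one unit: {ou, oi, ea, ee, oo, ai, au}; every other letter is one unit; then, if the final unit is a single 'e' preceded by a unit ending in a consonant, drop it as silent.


Word: "thermometer" (11 letters)
Left-to-right scan:
  (1) 'th' (digraph)
  (2) 'e' (letter)
  (3) 'r' (letter)
  (4) 'm' (letter)
  (5) 'o' (letter)
  (6) 'm' (letter)
  (7) 'e' (letter)
  (8) 't' (letter)
  (9) 'e' (letter)
  (10) 'r' (letter)
Units from scan: 10
Sound units = 10 units


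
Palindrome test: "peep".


Word: "peep"
Reversed: "peep"
Forward == Backward? peep == peep
Palindrome = Yes


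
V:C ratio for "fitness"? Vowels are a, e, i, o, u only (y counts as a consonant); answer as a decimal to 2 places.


Word: "fitness"
Vowels (a,e,i,o,u): 2
Consonants: 5
Ratio = 2/5
= 0.40


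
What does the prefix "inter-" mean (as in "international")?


Prefix: inter-
Example: international (inter- + national)
Meaning = between


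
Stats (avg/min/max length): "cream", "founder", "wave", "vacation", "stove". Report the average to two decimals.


Lengths: "cream"=5, "founder"=7, "wave"=4, "vacation"=8, "stove"=5
Sum = 29, Count = 5
Average = 29/5 = 5.80
= avg=5.80, min=4, max=8


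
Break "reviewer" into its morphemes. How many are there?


Word: "reviewer"
Morphemes: re- / view / -er
Each morpheme carries meaning
= 3 morphemes


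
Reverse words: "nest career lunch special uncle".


Original: "nest career lunch special uncle"
Words (1..n): nest | career | lunch | special | uncle
Reversed (n..1): uncle | special | lunch | career | nest
Result = "uncle special lunch career nest"


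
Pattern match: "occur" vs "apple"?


Pattern of "occur": [0, 1, 1, 2, 3]
Pattern of "apple": [0, 1, 1, 2, 3]
Patterns match
Same pattern = Yes


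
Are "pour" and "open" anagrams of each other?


Word 1: "pour" → sorted: opru
Word 2: "open" → sorted: enop
Same letters? opru != enop
Anagram = No


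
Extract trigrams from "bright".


Word: "bright" (length 6)
Number of trigrams = 6 - 3 + 1 = 4
  Position 0: "bri"
  Position 1: "rig"
  Position 2: "igh"
  Position 3: "ght"
Trigrams = "bri", "rig", "igh", "ght"


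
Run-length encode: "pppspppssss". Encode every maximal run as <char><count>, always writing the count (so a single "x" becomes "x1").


String: "pppspppssss"
Scanning for consecutive runs:
  'p' x 3
  's' x 1
  'p' x 3
  's' x 4
RLE = "p3s1p3s4"


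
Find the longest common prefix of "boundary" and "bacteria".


Word 1: "boundary"
Word 2: "bacteria"
Comparing from start:
  Pos 0: 'b' == 'b'
  Pos 1: 'o' != 'a' (stop)
LCP = "b" (length 1)


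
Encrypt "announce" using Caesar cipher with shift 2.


Word: "announce"
Shift: 2
Each letter → (letter + shift) mod 26:
  'a' (0) + 2 = 2 → 'c'
  'n' (13) + 2 = 15 → 'p'
  'n' (13) + 2 = 15 → 'p'
  'o' (14) + 2 = 16 → 'q'
  'u' (20) + 2 = 22 → 'w'
  'n' (13) + 2 = 15 → 'p'
  'c' (2) + 2 = 4 → 'e'
  'e' (4) + 2 = 6 → 'g'
Result = "cppqwpeg"


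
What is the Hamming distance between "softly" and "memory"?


Comparing character by character (same length = 6):
  Pos 0: 's' vs 'm' !=
  Pos 1: 'o' vs 'e' !=
  Pos 2: 'f' vs 'm' !=
  Pos 3: 't' vs 'o' !=
  Pos 4: 'l' vs 'r' !=
  Pos 5: 'y' vs 'y' =
Hamming distance = 5


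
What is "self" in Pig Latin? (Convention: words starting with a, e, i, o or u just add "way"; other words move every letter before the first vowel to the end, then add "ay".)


Word: "self"
Starts with consonant(s) → move to end, add 'ay'
Consonant cluster: "s"
Pig Latin = "elfsay"


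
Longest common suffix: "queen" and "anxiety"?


Word 1: "queen"
Word 2: "anxiety"
Comparing from end:
  Pos -1: 'n' != 'y' (stop)
LCS = "" (length 0)


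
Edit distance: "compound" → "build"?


Word 1: "compound" (length 8)
Word 2: "build" (length 5)
One optimal edit sequence (insert/delete/substitute each cost 1):
  1. delete 'c'  (+1)
  2. delete 'o'  (+1)
  3. delete 'm'  (+1)
  4. substitute 'p' -> 'b'  (+1)
  5. substitute 'o' -> 'u'  (+1)
  6. substitute 'u' -> 'i'  (+1)
  7. substitute 'n' -> 'l'  (+1)
  8. keep 'd'
Total edit operations: 7
Edit distance = 7


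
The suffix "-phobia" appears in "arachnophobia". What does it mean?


Suffix: -phobia
Example: arachnophobia (arachno- + -phobia)
Meaning = fear of


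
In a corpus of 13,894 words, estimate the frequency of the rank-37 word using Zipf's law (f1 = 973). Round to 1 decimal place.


Zipf's law: f(r) = f(1) / r
f(1) = 973
f(37) = 973 / 37
= 26.3 occurrences


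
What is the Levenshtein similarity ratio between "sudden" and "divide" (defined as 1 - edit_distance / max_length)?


Word 1: "sudden" (length 6)
Word 2: "divide" (length 6)
One optimal edit sequence:
  1. insert 'd'  (+1)
  2. substitute 's' -> 'i'  (+1)
  3. substitute 'u' -> 'v'  (+1)
  4. substitute 'd' -> 'i'  (+1)
  5. keep 'd'
  6. keep 'e'
  7. delete 'n'  (+1)
Edit distance = 5
Max length = max(6, 6) = 6
Similarity = 1 - 5/6
= 0.1667


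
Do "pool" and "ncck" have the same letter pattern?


Pattern of "pool": [0, 1, 1, 2]
Pattern of "ncck": [0, 1, 1, 2]
Patterns match
Same pattern = Yes


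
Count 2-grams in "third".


Word: "third" (length 5)
Number of 2-grams = length - 2 + 1 = 5 - 2 + 1
= 4


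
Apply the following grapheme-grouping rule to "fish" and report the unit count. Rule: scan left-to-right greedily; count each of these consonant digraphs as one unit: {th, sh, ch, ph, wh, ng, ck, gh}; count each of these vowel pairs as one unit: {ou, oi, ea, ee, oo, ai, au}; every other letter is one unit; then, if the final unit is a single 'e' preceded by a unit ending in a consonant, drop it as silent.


Word: "fish" (4 letters)
Left-to-right scan:
  [1] 'f' (letter)
  [2] 'i' (letter)
  [3] 'sh' (digraph)
Units from scan: 3
Sound units = 3 units


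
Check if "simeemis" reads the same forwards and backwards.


Word: "simeemis"
Reversed: "simeemis"
Forward == Backward? simeemis == simeemis
Palindrome = Yes


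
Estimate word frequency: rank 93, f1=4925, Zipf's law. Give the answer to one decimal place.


Zipf's law: f(r) = f(1) / r
f(1) = 4925
f(93) = 4925 / 93
= 53.0 occurrences


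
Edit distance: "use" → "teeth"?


Word 1: "use" (length 3)
Word 2: "teeth" (length 5)
One optimal edit sequence (insert/delete/substitute each cost 1):
  1. substitute 'u' -> 't'  (+1)
  2. substitute 's' -> 'e'  (+1)
  3. keep 'e'
  4. insert 't'  (+1)
  5. insert 'h'  (+1)
Total edit operations: 4
Edit distance = 4


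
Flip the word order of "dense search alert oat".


Original: "dense search alert oat"
Words (1..n): dense | search | alert | oat
Reversed (n..1): oat | alert | search | dense
Result = "oat alert search dense"


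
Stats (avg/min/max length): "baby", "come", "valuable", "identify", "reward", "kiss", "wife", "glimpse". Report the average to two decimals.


Lengths: "baby"=4, "come"=4, "valuable"=8, "identify"=8, "reward"=6, "kiss"=4, "wife"=4, "glimpse"=7
Sum = 45, Count = 8
Average = 45/8 = 5.63
= avg=5.63, min=4, max=8


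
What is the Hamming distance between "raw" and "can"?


Comparing character by character (same length = 3):
  Pos 0: 'r' vs 'c' !=
  Pos 1: 'a' vs 'a' =
  Pos 2: 'w' vs 'n' !=
Hamming distance = 2


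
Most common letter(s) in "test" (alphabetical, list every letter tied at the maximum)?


Word: "test"
Letter counts:
  'e': 1
  's': 1
  't': 2
Maximum count = 2
Most frequent = 't' (2 times each)


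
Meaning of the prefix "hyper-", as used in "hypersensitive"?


Prefix: hyper-
As in: hypersensitive -> hyper- + sensitive
Meaning = over / excessive


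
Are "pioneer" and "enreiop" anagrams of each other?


Word 1: "pioneer" → sorted: eeinopr
Word 2: "enreiop" → sorted: eeinopr
Same letters? eeinopr == eeinopr
Anagram = Yes


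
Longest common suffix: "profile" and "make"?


Word 1: "profile"
Word 2: "make"
Comparing from end:
  Pos -1: 'e' == 'e'
  Pos -2: 'l' != 'k' (stop)
LCS = "e" (length 1)


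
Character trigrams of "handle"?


Word: "handle" (length 6)
Number of trigrams = 6 - 3 + 1 = 4
  Position 0: "han"
  Position 1: "and"
  Position 2: "ndl"
  Position 3: "dle"
Trigrams = "han", "and", "ndl", "dle"


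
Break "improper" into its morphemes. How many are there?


Word: "improper"
Morphemes: im- + proper
Each morpheme carries meaning
= 2 morphemes


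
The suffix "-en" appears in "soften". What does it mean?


Suffix: -en
Example: soften = soft + -en
Meaning = to make / become


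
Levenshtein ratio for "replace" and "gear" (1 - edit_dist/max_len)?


Word 1: "replace" (length 7)
Word 2: "gear" (length 4)
One optimal edit sequence:
  1. substitute 'r' -> 'g'  (+1)
  2. keep 'e'
  3. delete 'p'  (+1)
  4. delete 'l'  (+1)
  5. keep 'a'
  6. delete 'c'  (+1)
  7. substitute 'e' -> 'r'  (+1)
Edit distance = 5
Max length = max(7, 4) = 7
Similarity = 1 - 5/7
= 0.2857


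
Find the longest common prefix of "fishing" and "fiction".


Word 1: "fishing"
Word 2: "fiction"
Comparing from start:
  Pos 0: 'f' == 'f'
  Pos 1: 'i' == 'i'
  Pos 2: 's' != 'c' (stop)
LCP = "fi" (length 2)


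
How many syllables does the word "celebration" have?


Word: "celebration"
Syllable breakdown: cel | e | bra | tion
Counting: 4 parts
= 4 syllables


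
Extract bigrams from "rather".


Word: "rather" (length 6)
Number of bigrams = 6 - 2 + 1 = 5
  Position 0: "ra"
  Position 1: "at"
  Position 2: "th"
  Position 3: "he"
  Position 4: "er"
Bigrams = "ra", "at", "th", "he", "er"


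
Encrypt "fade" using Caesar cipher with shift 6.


Word: "fade"
Shift: 6
Each letter → (letter + shift) mod 26:
  'f' (5) + 6 = 11 → 'l'
  'a' (0) + 6 = 6 → 'g'
  'd' (3) + 6 = 9 → 'j'
  'e' (4) + 6 = 10 → 'k'
Result = "lgjk"


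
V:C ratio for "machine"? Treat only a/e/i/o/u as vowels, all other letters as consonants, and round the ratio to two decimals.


Word: "machine"
Vowels (a,e,i,o,u): 3
Consonants: 4
Ratio = 3/4
= 0.75


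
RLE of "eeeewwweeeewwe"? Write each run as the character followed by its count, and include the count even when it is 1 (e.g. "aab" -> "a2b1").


String: "eeeewwweeeewwe"
Scanning for consecutive runs:
  'e' x 4
  'w' x 3
  'e' x 4
  'w' x 2
  'e' x 1
RLE = "e4w3e4w2e1"


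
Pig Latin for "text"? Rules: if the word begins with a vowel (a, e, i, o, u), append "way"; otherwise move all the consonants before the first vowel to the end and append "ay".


Word: "text"
Starts with consonant(s) → move to end, add 'ay'
Consonant cluster: "t"
Pig Latin = "exttay"


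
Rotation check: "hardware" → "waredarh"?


Word: "hardware", Candidate: "waredarh"
Method: check if candidate is substring of word+word
"hardwarehardware" contains "waredarh"? No
Is rotation = No


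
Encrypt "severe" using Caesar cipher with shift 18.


Word: "severe"
Shift: 18
Each letter → (letter + shift) mod 26:
  's' (18) + 18 = 10 → 'k'
  'e' (4) + 18 = 22 → 'w'
  'v' (21) + 18 = 13 → 'n'
  'e' (4) + 18 = 22 → 'w'
  'r' (17) + 18 = 9 → 'j'
  'e' (4) + 18 = 22 → 'w'
Result = "kwnwjw"


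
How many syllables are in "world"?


Word: "world"
Syllable breakdown: world
Counting: 1 part
= 1 syllable


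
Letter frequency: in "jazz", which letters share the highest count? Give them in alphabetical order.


Word: "jazz"
Letter counts:
  'a': 1
  'j': 1
  'z': 2
Maximum count = 2
Most frequent = 'z' (2 times each)


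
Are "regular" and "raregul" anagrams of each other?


Word 1: "regular" → sorted: aeglrru
Word 2: "raregul" → sorted: aeglrru
Same letters? aeglrru == aeglrru
Anagram = Yes


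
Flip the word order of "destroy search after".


Original: "destroy search after"
Words (1..n): destroy | search | after
Reversed (n..1): after | search | destroy
Result = "after search destroy"


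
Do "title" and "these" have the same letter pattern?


Pattern of "title": [0, 1, 0, 2, 3]
Pattern of "these": [0, 1, 2, 3, 2]
Patterns do not match
Same pattern = No


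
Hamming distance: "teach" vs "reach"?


Comparing character by character (same length = 5):
  Pos 0: 't' vs 'r' !=
  Pos 1: 'e' vs 'e' =
  Pos 2: 'a' vs 'a' =
  Pos 3: 'c' vs 'c' =
  Pos 4: 'h' vs 'h' =
Hamming distance = 1


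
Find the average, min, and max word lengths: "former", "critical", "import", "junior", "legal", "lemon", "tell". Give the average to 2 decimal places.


Lengths: "former"=6, "critical"=8, "import"=6, "junior"=6, "legal"=5, "lemon"=5, "tell"=4
Sum = 40, Count = 7
Average = 40/7 = 5.71
= avg=5.71, min=4, max=8


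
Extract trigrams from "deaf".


Word: "deaf" (length 4)
Number of trigrams = 4 - 3 + 1 = 2
  Position 0: "dea"
  Position 1: "eaf"
Trigrams = "dea", "eaf"


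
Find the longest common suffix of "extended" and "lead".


Word 1: "extended"
Word 2: "lead"
Comparing from end:
  Pos -1: 'd' == 'd'
  Pos -2: 'e' != 'a' (stop)
LCS = "d" (length 1)


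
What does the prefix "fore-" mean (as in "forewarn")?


Prefix: fore-
Example: forewarn = fore- + warn
Meaning = before


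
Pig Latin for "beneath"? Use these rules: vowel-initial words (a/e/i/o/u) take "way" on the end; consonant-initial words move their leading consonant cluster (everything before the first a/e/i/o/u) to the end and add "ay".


Word: "beneath"
Starts with consonant(s) → move to end, add 'ay'
Consonant cluster: "b"
Pig Latin = "eneathbay"


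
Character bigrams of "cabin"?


Word: "cabin" (length 5)
Number of bigrams = 5 - 2 + 1 = 4
  Position 0: "ca"
  Position 1: "ab"
  Position 2: "bi"
  Position 3: "in"
Bigrams = "ca", "ab", "bi", "in"


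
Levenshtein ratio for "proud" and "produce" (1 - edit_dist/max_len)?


Word 1: "proud" (length 5)
Word 2: "produce" (length 7)
One optimal edit sequence:
  1. keep 'p'
  2. keep 'r'
  3. keep 'o'
  4. insert 'd'  (+1)
  5. keep 'u'
  6. insert 'c'  (+1)
  7. substitute 'd' -> 'e'  (+1)
Edit distance = 3
Max length = max(5, 7) = 7
Similarity = 1 - 3/7
= 0.5714


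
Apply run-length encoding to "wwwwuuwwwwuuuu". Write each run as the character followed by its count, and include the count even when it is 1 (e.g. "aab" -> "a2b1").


String: "wwwwuuwwwwuuuu"
Scanning for consecutive runs:
  'w' x 4
  'u' x 2
  'w' x 4
  'u' x 4
RLE = "w4u2w4u4"


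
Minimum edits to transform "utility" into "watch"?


Word 1: "utility" (length 7)
Word 2: "watch" (length 5)
One optimal edit sequence (insert/delete/substitute each cost 1):
  1. delete 'u'  (+1)
  2. delete 't'  (+1)
  3. substitute 'i' -> 'w'  (+1)
  4. substitute 'l' -> 'a'  (+1)
  5. substitute 'i' -> 't'  (+1)
  6. substitute 't' -> 'c'  (+1)
  7. substitute 'y' -> 'h'  (+1)
Total edit operations: 7
Edit distance = 7


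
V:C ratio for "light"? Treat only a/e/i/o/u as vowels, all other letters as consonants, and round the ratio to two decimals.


Word: "light"
Vowels (a,e,i,o,u): 1
Consonants: 4
Ratio = 1/4
= 0.25


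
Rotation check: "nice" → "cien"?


Word: "nice", Candidate: "cien"
Method: check if candidate is substring of word+word
"nicenice" contains "cien"? No
Is rotation = No


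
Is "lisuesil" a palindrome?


Word: "lisuesil"
Reversed: "liseusil"
Forward == Backward? lisuesil != liseusil
Palindrome = No


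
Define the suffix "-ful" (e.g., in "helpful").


Suffix: -ful
Example: helpful = help + -ful
Meaning = full of


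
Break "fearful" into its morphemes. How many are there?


Word: "fearful"
Morphemes: fear | -ful
Each morpheme carries meaning
= 2 morphemes


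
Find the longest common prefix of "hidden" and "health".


Word 1: "hidden"
Word 2: "health"
Comparing from start:
  Pos 0: 'h' == 'h'
  Pos 1: 'i' != 'e' (stop)
LCP = "h" (length 1)


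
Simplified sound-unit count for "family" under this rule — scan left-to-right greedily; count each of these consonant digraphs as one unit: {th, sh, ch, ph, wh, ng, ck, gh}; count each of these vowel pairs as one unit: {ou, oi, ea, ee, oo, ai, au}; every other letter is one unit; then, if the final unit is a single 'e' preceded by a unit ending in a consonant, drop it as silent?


Word: "family" (6 letters)
Left-to-right scan:
  1. 'f' (letter)
  2. 'a' (letter)
  3. 'm' (letter)
  4. 'i' (letter)
  5. 'l' (letter)
  6. 'y' (letter)
Units from scan: 6
Sound units = 6 units


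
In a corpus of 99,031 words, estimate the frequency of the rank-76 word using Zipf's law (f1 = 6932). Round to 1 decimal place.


Zipf's law: f(r) = f(1) / r
f(1) = 6932
f(76) = 6932 / 76
= 91.2 occurrences


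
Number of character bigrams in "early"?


Word: "early" (length 5)
Number of 2-grams = length - 2 + 1 = 5 - 2 + 1
= 4


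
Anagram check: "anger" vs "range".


Word 1: "anger" → sorted: aegnr
Word 2: "range" → sorted: aegnr
Same letters? aegnr == aegnr
Anagram = Yes


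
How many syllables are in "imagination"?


Word: "imagination"
Syllable breakdown: i · mag · i · na · tion
Counting: 5 parts
= 5 syllables


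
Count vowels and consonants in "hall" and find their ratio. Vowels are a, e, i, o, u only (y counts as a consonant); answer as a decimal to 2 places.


Word: "hall"
Vowels (a,e,i,o,u): 1
Consonants: 3
Ratio = 1/3
= 0.33


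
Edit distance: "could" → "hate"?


Word 1: "could" (length 5)
Word 2: "hate" (length 4)
One optimal edit sequence (insert/delete/substitute each cost 1):
  1. delete 'c'  (+1)
  2. substitute 'o' -> 'h'  (+1)
  3. substitute 'u' -> 'a'  (+1)
  4. substitute 'l' -> 't'  (+1)
  5. substitute 'd' -> 'e'  (+1)
Total edit operations: 5
Edit distance = 5


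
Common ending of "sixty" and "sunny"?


Word 1: "sixty"
Word 2: "sunny"
Comparing from end:
  Pos -1: 'y' == 'y'
  Pos -2: 't' != 'n' (stop)
LCS = "y" (length 1)


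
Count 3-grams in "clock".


Word: "clock" (length 5)
Number of 3-grams = length - 3 + 1 = 5 - 3 + 1
= 3


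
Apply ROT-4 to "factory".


Word: "factory"
Shift: 4
Each letter → (letter + shift) mod 26:
  'f' (5) + 4 = 9 → 'j'
  'a' (0) + 4 = 4 → 'e'
  'c' (2) + 4 = 6 → 'g'
  't' (19) + 4 = 23 → 'x'
  'o' (14) + 4 = 18 → 's'
  'r' (17) + 4 = 21 → 'v'
  'y' (24) + 4 = 2 → 'c'
Result = "jegxsvc"


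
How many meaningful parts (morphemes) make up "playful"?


Word: "playful"
Morphemes: play / -ful
Each morpheme carries meaning
= 2 morphemes


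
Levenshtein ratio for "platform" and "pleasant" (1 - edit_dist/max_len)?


Word 1: "platform" (length 8)
Word 2: "pleasant" (length 8)
One optimal edit sequence:
  1. keep 'p'
  2. keep 'l'
  3. substitute 'a' -> 'e'  (+1)
  4. substitute 't' -> 'a'  (+1)
  5. substitute 'f' -> 's'  (+1)
  6. substitute 'o' -> 'a'  (+1)
  7. substitute 'r' -> 'n'  (+1)
  8. substitute 'm' -> 't'  (+1)
Edit distance = 6
Max length = max(8, 8) = 8
Similarity = 1 - 6/8
= 0.2500


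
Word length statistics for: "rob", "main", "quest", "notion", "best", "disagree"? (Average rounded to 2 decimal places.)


Lengths: "rob"=3, "main"=4, "quest"=5, "notion"=6, "best"=4, "disagree"=8
Sum = 30, Count = 6
Average = 30/6 = 5.00
= avg=5.00, min=3, max=8


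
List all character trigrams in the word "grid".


Word: "grid" (length 4)
Number of trigrams = 4 - 3 + 1 = 2
  Position 0: "gri"
  Position 1: "rid"
Trigrams = "gri", "rid"


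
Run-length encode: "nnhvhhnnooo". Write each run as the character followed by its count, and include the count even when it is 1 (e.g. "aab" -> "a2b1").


String: "nnhvhhnnooo"
Scanning for consecutive runs:
  'n' x 2
  'h' x 1
  'v' x 1
  'h' x 2
  'n' x 2
  'o' x 3
RLE = "n2h1v1h2n2o3"


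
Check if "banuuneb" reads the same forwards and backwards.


Word: "banuuneb"
Reversed: "benuunab"
Forward == Backward? banuuneb != benuunab
Palindrome = No


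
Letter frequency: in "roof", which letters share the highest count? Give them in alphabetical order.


Word: "roof"
Letter counts:
  'f': 1
  'o': 2
  'r': 1
Maximum count = 2
Most frequent = 'o' (2 times each)


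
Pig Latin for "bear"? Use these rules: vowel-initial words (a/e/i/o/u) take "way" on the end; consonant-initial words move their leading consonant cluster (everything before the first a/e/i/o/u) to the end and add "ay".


Word: "bear"
Starts with consonant(s) → move to end, add 'ay'
Consonant cluster: "b"
Pig Latin = "earbay"


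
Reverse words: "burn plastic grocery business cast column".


Original: "burn plastic grocery business cast column"
Words (1..n): burn | plastic | grocery | business | cast | column
Reversed (n..1): column | cast | business | grocery | plastic | burn
Result = "column cast business grocery plastic burn"


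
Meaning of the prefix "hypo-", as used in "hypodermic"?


Prefix: hypo-
Example: hypodermic = hypo- + dermic
Meaning = under / below normal


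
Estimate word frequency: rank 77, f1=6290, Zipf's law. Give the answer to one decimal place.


Zipf's law: f(r) = f(1) / r
f(1) = 6290
f(77) = 6290 / 77
= 81.7 occurrences


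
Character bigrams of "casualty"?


Word: "casualty" (length 8)
Number of bigrams = 8 - 2 + 1 = 7
  Position 0: "ca"
  Position 1: "as"
  Position 2: "su"
  Position 3: "ua"
  Position 4: "al"
  Position 5: "lt"
  Position 6: "ty"
Bigrams = "ca", "as", "su", "ua", "al", "lt", "ty"


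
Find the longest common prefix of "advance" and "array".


Word 1: "advance"
Word 2: "array"
Comparing from start:
  Pos 0: 'a' == 'a'
  Pos 1: 'd' != 'r' (stop)
LCP = "a" (length 1)


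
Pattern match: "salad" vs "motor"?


Pattern of "salad": [0, 1, 2, 1, 3]
Pattern of "motor": [0, 1, 2, 1, 3]
Patterns match
Same pattern = Yes


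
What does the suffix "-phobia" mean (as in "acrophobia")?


Suffix: -phobia
As in: acrophobia -> acro- + -phobia
Meaning = fear of


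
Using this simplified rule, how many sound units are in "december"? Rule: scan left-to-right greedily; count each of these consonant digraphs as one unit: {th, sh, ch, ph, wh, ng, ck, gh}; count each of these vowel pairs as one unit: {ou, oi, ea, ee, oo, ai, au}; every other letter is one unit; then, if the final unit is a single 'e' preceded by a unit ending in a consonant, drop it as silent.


Word: "december" (8 letters)
Left-to-right scan:
  [1] 'd' (letter)
  [2] 'e' (letter)
  [3] 'c' (letter)
  [4] 'e' (letter)
  [5] 'm' (letter)
  [6] 'b' (letter)
  [7] 'e' (letter)
  [8] 'r' (letter)
Units from scan: 8
Sound units = 8 units


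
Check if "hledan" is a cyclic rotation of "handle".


Word: "handle", Candidate: "hledan"
Method: check if candidate is substring of word+word
"handlehandle" contains "hledan"? No
Is rotation = No


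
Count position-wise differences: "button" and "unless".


Comparing character by character (same length = 6):
  Pos 0: 'b' vs 'u' !=
  Pos 1: 'u' vs 'n' !=
  Pos 2: 't' vs 'l' !=
  Pos 3: 't' vs 'e' !=
  Pos 4: 'o' vs 's' !=
  Pos 5: 'n' vs 's' !=
Hamming distance = 6


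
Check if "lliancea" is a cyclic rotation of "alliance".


Word: "alliance", Candidate: "lliancea"
Method: check if candidate is substring of word+word
"alliancealliance" contains "lliancea"? Yes
Is rotation = Yes


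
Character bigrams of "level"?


Word: "level" (length 5)
Number of bigrams = 5 - 2 + 1 = 4
  Position 0: "le"
  Position 1: "ev"
  Position 2: "ve"
  Position 3: "el"
Bigrams = "le", "ev", "ve", "el"


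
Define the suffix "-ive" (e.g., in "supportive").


Suffix: -ive
Example: supportive = support + -ive
Meaning = tending to


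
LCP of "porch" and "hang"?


Word 1: "porch"
Word 2: "hang"
Comparing from start:
  Pos 0: 'p' != 'h' (stop)
LCP = "" (length 0)


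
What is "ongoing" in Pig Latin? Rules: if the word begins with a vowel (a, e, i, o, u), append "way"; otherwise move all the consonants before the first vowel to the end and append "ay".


Word: "ongoing"
Starts with vowel → add 'way'
Pig Latin = "ongoingway"


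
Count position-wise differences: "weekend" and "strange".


Comparing character by character (same length = 7):
  Pos 0: 'w' vs 's' !=
  Pos 1: 'e' vs 't' !=
  Pos 2: 'e' vs 'r' !=
  Pos 3: 'k' vs 'a' !=
  Pos 4: 'e' vs 'n' !=
  Pos 5: 'n' vs 'g' !=
  Pos 6: 'd' vs 'e' !=
Hamming distance = 7


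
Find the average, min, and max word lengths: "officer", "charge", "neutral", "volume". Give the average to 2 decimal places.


Lengths: "officer"=7, "charge"=6, "neutral"=7, "volume"=6
Sum = 26, Count = 4
Average = 26/4 = 6.50
= avg=6.50, min=6, max=7


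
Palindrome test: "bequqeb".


Word: "bequqeb"
Reversed: "bequqeb"
Forward == Backward? bequqeb == bequqeb
Palindrome = Yes


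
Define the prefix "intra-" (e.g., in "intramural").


Prefix: intra-
Example: intramural = intra- + mural
Meaning = within


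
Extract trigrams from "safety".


Word: "safety" (length 6)
Number of trigrams = 6 - 3 + 1 = 4
  Position 0: "saf"
  Position 1: "afe"
  Position 2: "fet"
  Position 3: "ety"
Trigrams = "saf", "afe", "fet", "ety"


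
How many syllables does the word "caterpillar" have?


Word: "caterpillar"
Syllable breakdown: cat-er-pil-lar
Counting: 4 parts
= 4 syllables


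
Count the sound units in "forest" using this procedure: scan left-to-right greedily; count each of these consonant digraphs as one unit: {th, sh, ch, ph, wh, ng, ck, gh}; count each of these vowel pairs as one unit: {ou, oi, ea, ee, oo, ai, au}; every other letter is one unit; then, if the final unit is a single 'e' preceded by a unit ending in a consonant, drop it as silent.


Word: "forest" (6 letters)
Left-to-right scan:
  (1) 'f' (letter)
  (2) 'o' (letter)
  (3) 'r' (letter)
  (4) 'e' (letter)
  (5) 's' (letter)
  (6) 't' (letter)
Units from scan: 6
Sound units = 6 units


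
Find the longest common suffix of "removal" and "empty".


Word 1: "removal"
Word 2: "empty"
Comparing from end:
  Pos -1: 'l' != 'y' (stop)
LCS = "" (length 0)


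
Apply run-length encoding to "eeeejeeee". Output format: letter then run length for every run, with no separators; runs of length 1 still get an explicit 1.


String: "eeeejeeee"
Scanning for consecutive runs:
  'e' x 4
  'j' x 1
  'e' x 4
RLE = "e4j1e4"


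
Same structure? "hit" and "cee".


Pattern of "hit": [0, 1, 2]
Pattern of "cee": [0, 1, 1]
Patterns do not match
Same pattern = No


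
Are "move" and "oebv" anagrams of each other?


Word 1: "move" → sorted: emov
Word 2: "oebv" → sorted: beov
Same letters? emov != beov
Anagram = No


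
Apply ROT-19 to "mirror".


Word: "mirror"
Shift: 19
Each letter → (letter + shift) mod 26:
  'm' (12) + 19 = 5 → 'f'
  'i' (8) + 19 = 1 → 'b'
  'r' (17) + 19 = 10 → 'k'
  'r' (17) + 19 = 10 → 'k'
  'o' (14) + 19 = 7 → 'h'
  'r' (17) + 19 = 10 → 'k'
Result = "fbkkhk"


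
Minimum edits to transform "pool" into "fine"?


Word 1: "pool" (length 4)
Word 2: "fine" (length 4)
One optimal edit sequence (insert/delete/substitute each cost 1):
  1. substitute 'p' -> 'f'  (+1)
  2. substitute 'o' -> 'i'  (+1)
  3. substitute 'o' -> 'n'  (+1)
  4. substitute 'l' -> 'e'  (+1)
Total edit operations: 4
Edit distance = 4


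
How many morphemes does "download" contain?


Word: "download"
Morphemes: down- | load
Each morpheme carries meaning
= 2 morphemes


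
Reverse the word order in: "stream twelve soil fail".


Original: "stream twelve soil fail"
Words (1..n): stream | twelve | soil | fail
Reversed (n..1): fail | soil | twelve | stream
Result = "fail soil twelve stream"


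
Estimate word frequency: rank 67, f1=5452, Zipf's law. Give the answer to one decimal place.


Zipf's law: f(r) = f(1) / r
f(1) = 5452
f(67) = 5452 / 67
= 81.4 occurrences


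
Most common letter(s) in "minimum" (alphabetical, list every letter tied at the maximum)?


Word: "minimum"
Letter counts:
  'i': 2
  'm': 3
  'n': 1
  'u': 1
Maximum count = 3
Most frequent = 'm' (3 times each)


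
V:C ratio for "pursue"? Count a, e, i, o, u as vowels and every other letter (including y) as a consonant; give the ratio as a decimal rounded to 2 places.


Word: "pursue"
Vowels (a,e,i,o,u): 3
Consonants: 3
Ratio = 3/3
= 1.00


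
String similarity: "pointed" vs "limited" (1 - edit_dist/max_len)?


Word 1: "pointed" (length 7)
Word 2: "limited" (length 7)
One optimal edit sequence:
  1. substitute 'p' -> 'l'  (+1)
  2. substitute 'o' -> 'i'  (+1)
  3. substitute 'i' -> 'm'  (+1)
  4. substitute 'n' -> 'i'  (+1)
  5. keep 't'
  6. keep 'e'
  7. keep 'd'
Edit distance = 4
Max length = max(7, 7) = 7
Similarity = 1 - 4/7
= 0.4286


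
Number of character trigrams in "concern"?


Word: "concern" (length 7)
Number of 3-grams = length - 3 + 1 = 7 - 3 + 1
= 5


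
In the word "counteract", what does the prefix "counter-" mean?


Prefix: counter-
Example: counteract = counter- + act
Meaning = against / opposite


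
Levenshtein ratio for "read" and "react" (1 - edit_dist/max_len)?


Word 1: "read" (length 4)
Word 2: "react" (length 5)
One optimal edit sequence:
  1. keep 'r'
  2. keep 'e'
  3. keep 'a'
  4. insert 'c'  (+1)
  5. substitute 'd' -> 't'  (+1)
Edit distance = 2
Max length = max(4, 5) = 5
Similarity = 1 - 2/5
= 0.6000


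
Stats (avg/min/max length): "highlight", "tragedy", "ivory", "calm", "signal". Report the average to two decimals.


Lengths: "highlight"=9, "tragedy"=7, "ivory"=5, "calm"=4, "signal"=6
Sum = 31, Count = 5
Average = 31/5 = 6.20
= avg=6.20, min=4, max=9


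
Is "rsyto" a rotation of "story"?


Word: "story", Candidate: "rsyto"
Method: check if candidate is substring of word+word
"storystory" contains "rsyto"? No
Is rotation = No


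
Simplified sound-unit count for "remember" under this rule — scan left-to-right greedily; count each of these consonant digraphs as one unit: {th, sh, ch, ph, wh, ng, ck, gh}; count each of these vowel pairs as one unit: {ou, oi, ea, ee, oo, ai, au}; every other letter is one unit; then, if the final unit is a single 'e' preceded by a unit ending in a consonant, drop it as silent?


Word: "remember" (8 letters)
Left-to-right scan:
  [1] 'r' (letter)
  [2] 'e' (letter)
  [3] 'm' (letter)
  [4] 'e' (letter)
  [5] 'm' (letter)
  [6] 'b' (letter)
  [7] 'e' (letter)
  [8] 'r' (letter)
Units from scan: 8
Sound units = 8 units


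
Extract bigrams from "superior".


Word: "superior" (length 8)
Number of bigrams = 8 - 2 + 1 = 7
  Position 0: "su"
  Position 1: "up"
  Position 2: "pe"
  Position 3: "er"
  Position 4: "ri"
  Position 5: "io"
  Position 6: "or"
Bigrams = "su", "up", "pe", "er", "ri", "io", "or"


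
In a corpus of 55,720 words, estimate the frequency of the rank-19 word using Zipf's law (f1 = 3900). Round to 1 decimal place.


Zipf's law: f(r) = f(1) / r
f(1) = 3900
f(19) = 3900 / 19
= 205.3 occurrences


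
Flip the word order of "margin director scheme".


Original: "margin director scheme"
Words (1..n): margin | director | scheme
Reversed (n..1): scheme | director | margin
Result = "scheme director margin"


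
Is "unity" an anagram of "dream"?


Word 1: "dream" → sorted: ademr
Word 2: "unity" → sorted: intuy
Same letters? ademr != intuy
Anagram = No


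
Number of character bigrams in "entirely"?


Word: "entirely" (length 8)
Number of 2-grams = length - 2 + 1 = 8 - 2 + 1
= 7


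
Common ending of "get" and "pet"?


Word 1: "get"
Word 2: "pet"
Comparing from end:
  Pos -1: 't' == 't'
  Pos -2: 'e' == 'e'
  Pos -3: 'g' != 'p' (stop)
LCS = "et" (length 2)


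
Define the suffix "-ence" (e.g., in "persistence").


Suffix: -ence
Example: persistence = persist + -ence
Meaning = state of


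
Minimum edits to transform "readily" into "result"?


Word 1: "readily" (length 7)
Word 2: "result" (length 6)
One optimal edit sequence (insert/delete/substitute each cost 1):
  1. keep 'r'
  2. keep 'e'
  3. delete 'a'  (+1)
  4. substitute 'd' -> 's'  (+1)
  5. substitute 'i' -> 'u'  (+1)
  6. keep 'l'
  7. substitute 'y' -> 't'  (+1)
Total edit operations: 4
Edit distance = 4


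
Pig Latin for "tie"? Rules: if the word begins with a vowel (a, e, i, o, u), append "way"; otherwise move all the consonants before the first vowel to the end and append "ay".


Word: "tie"
Starts with consonant(s) → move to end, add 'ay'
Consonant cluster: "t"
Pig Latin = "ietay"


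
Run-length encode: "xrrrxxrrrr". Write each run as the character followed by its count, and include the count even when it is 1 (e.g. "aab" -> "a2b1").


String: "xrrrxxrrrr"
Scanning for consecutive runs:
  'x' x 1
  'r' x 3
  'x' x 2
  'r' x 4
RLE = "x1r3x2r4"


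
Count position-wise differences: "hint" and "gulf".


Comparing character by character (same length = 4):
  Pos 0: 'h' vs 'g' !=
  Pos 1: 'i' vs 'u' !=
  Pos 2: 'n' vs 'l' !=
  Pos 3: 't' vs 'f' !=
Hamming distance = 4


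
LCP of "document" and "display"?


Word 1: "document"
Word 2: "display"
Comparing from start:
  Pos 0: 'd' == 'd'
  Pos 1: 'o' != 'i' (stop)
LCP = "d" (length 1)


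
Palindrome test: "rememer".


Word: "rememer"
Reversed: "rememer"
Forward == Backward? rememer == rememer
Palindrome = Yes


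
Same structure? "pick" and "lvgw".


Pattern of "pick": [0, 1, 2, 3]
Pattern of "lvgw": [0, 1, 2, 3]
Patterns match
Same pattern = Yes


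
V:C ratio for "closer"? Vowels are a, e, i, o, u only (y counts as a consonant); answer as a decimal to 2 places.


Word: "closer"
Vowels (a,e,i,o,u): 2
Consonants: 4
Ratio = 2/4
= 0.50


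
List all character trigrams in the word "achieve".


Word: "achieve" (length 7)
Number of trigrams = 7 - 3 + 1 = 5
  Position 0: "ach"
  Position 1: "chi"
  Position 2: "hie"
  Position 3: "iev"
  Position 4: "eve"
Trigrams = "ach", "chi", "hie", "iev", "eve"
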